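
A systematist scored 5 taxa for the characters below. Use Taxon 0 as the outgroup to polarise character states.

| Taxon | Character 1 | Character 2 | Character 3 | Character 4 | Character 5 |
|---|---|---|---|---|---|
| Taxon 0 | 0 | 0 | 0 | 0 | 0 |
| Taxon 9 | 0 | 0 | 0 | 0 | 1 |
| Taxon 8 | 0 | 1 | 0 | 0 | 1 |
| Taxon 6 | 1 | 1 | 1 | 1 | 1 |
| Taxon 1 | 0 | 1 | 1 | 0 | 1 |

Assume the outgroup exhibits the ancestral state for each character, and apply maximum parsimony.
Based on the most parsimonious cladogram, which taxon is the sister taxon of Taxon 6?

The outgroup has state '0' for every character, so '1' is the derived state throughout.
Character 1: derived state '1' in Taxon 6 only — an autapomorphy, so it tells us nothing about relationships among taxa.
Only Taxon 1, Taxon 6, and Taxon 8 show the derived state '1' for Character 2, supporting them as a clade.
Character 3 (derived state '1') is shared by Taxon 1 and Taxon 6 — a synapomorphy uniting that clade.
Character 4 (derived state '1') is unique to Taxon 6 (autapomorphy; uninformative for grouping).
Character 5 (derived state '1') is shared by all ingroup taxa — unites the whole ingroup.
Most parsimonious ingroup topology: (Taxon 9,(Taxon 8,(Taxon 6,Taxon 1))).
Taxon 6 and Taxon 1 form a cherry on this tree, so they are sister taxa.

Taxon 1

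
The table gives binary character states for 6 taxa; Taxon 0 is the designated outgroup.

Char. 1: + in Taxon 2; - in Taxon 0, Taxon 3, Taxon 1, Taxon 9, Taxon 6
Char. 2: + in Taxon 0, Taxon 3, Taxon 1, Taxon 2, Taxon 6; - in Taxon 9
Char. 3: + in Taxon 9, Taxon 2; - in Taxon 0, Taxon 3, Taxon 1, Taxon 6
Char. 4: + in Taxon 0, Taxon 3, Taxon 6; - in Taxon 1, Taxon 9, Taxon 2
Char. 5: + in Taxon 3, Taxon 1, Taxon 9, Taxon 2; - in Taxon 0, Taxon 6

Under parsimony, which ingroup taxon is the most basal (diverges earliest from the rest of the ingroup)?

Character polarity is set by the outgroup: the derived state is whichever differs from the outgroup's state, so for Char. 2, Char. 4 the derived state is '-', and for the remaining characters it is '+'.
Char. 1 (derived state '+') is unique to Taxon 2 (autapomorphy; uninformative for grouping).
Char. 2 (derived state '-') is unique to Taxon 9 (autapomorphy; uninformative for grouping).
Char. 3 (derived state '+') is shared by Taxon 2 and Taxon 9 — a synapomorphy uniting that clade.
Char. 4 (derived state '-') is shared by Taxon 1, Taxon 2, and Taxon 9 — a synapomorphy uniting that clade.
Char. 5: derived state '+' in Taxon 1, Taxon 2, Taxon 3, and Taxon 9 only — synapomorphy for {Taxon 1, Taxon 2, Taxon 3, Taxon 9}.
Most parsimonious ingroup topology: ((Taxon 3,(Taxon 1,(Taxon 9,Taxon 2))),Taxon 6).
Taxon 6 is sister to the clade containing all other ingroup taxa, so it is the earliest-diverging (most basal) ingroup lineage.

Taxon 6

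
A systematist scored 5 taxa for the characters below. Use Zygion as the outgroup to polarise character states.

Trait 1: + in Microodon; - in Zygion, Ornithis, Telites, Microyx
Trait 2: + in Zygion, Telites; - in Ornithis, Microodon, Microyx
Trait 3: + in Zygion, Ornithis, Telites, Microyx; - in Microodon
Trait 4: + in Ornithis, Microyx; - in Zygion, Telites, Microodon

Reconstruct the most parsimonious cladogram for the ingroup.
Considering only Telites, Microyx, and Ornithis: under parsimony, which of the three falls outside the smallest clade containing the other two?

Character polarity is set by the outgroup: the derived state is whichever differs from the outgroup's state, so for Trait 2, Trait 3 the derived state is '-', and for the remaining characters it is '+'.
Trait 1: derived state '+' in Microodon only — an autapomorphy, so it tells us nothing about relationships among taxa.
Only Microodon, Microyx, and Ornithis show the derived state '-' for Trait 2, supporting them as a clade.
Trait 3: derived state '-' in Microodon only — an autapomorphy, so it tells us nothing about relationships among taxa.
Only Microyx and Ornithis show the derived state '+' for Trait 4, supporting them as a clade.
Most parsimonious ingroup topology: (((Ornithis,Microyx),Microodon),Telites).
Microyx and Ornithis share a more recent common ancestor with each other than either does with Telites, so Telites is the least closely related of the three.

Telites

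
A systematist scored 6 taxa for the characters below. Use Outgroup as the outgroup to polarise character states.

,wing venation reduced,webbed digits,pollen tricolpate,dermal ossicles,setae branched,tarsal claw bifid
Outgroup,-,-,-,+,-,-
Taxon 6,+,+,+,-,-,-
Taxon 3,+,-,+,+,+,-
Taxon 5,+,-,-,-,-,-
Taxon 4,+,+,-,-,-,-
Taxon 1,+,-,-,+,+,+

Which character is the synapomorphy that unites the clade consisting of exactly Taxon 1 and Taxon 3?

Character polarity is set by the outgroup: the derived state is whichever differs from the outgroup's state, so for dermal ossicles the derived state is '-', and for the remaining characters it is '+'.
wing venation reduced (derived state '+') is shared by all ingroup taxa — unites the whole ingroup.
Only Taxon 4 and Taxon 6 show the derived state '+' for webbed digits, supporting them as a clade.
pollen tricolpate (state '+') occurs in Taxon 3 and Taxon 6 but conflicts with the nesting implied by the other characters — most parsimoniously interpreted as homoplasy.
dermal ossicles: derived state '-' in Taxon 4, Taxon 5, and Taxon 6 only — synapomorphy for {Taxon 4, Taxon 5, Taxon 6}.
setae branched (derived state '+') is shared by Taxon 1 and Taxon 3 — a synapomorphy uniting that clade.
tarsal claw bifid (derived state '+') is unique to Taxon 1 (autapomorphy; uninformative for grouping).
Most parsimonious ingroup topology: (((Taxon 6,Taxon 4),Taxon 5),(Taxon 3,Taxon 1)).
The clade {Taxon 1, Taxon 3} is supported by setae branched: its derived state '+' occurs in exactly those taxa and in no other taxon (including the outgroup).

setae branched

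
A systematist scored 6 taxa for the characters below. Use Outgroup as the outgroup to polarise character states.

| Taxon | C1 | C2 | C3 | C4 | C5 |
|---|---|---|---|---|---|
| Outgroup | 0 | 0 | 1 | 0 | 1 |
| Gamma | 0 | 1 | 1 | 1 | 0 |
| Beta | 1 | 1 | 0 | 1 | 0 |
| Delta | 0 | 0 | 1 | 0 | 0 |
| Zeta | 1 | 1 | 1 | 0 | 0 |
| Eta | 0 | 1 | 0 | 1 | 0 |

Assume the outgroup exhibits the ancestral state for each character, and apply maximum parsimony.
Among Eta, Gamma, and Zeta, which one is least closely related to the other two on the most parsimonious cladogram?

Zeta

Character polarity is set by the outgroup: the derived state is whichever differs from the outgroup's state, so for C3, C5 the derived state is '0', and for the remaining characters it is '1'.
C1 (state '1') occurs in Beta and Zeta but conflicts with the nesting implied by the other characters — most parsimoniously interpreted as homoplasy.
C2: derived state '1' in Beta, Eta, Gamma, and Zeta only — synapomorphy for {Beta, Eta, Gamma, Zeta}.
Only Beta and Eta show the derived state '0' for C3, supporting them as a clade.
C4: derived state '1' in Beta, Eta, and Gamma only — synapomorphy for {Beta, Eta, Gamma}.
All ingroup taxa share the derived state '0' for C5; it defines the ingroup but does not resolve relationships within it.
Most parsimonious ingroup topology: (((Gamma,(Beta,Eta)),Zeta),Delta).
Gamma and Eta share a more recent common ancestor with each other than either does with Zeta, so Zeta is the least closely related of the three.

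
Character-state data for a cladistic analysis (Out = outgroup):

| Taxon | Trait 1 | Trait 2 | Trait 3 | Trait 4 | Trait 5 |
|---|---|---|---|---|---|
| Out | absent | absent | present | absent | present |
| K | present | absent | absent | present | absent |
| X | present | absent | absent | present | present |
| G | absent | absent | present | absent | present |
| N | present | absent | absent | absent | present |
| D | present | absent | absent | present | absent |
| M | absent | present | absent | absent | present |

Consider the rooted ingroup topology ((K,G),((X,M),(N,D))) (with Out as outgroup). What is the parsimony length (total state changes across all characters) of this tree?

Map each character onto ((K,G),((X,M),(N,D))) (rooted by Out) and count the minimum state changes it requires (Fitch parsimony):
Trait 1: 3; Trait 2: 1; Trait 3: 2; Trait 4: 3; Trait 5: 2.
Total tree length = 11.

11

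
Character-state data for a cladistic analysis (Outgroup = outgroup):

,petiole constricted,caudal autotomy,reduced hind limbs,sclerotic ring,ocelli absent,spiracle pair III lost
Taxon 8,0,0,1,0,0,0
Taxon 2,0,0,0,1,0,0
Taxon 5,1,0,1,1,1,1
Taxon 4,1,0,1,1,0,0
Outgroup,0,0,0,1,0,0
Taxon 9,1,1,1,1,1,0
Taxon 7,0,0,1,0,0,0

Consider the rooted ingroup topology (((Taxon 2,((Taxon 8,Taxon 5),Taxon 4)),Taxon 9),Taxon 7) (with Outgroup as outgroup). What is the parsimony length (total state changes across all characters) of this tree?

11

Map each character onto (((Taxon 2,((Taxon 8,Taxon 5),Taxon 4)),Taxon 9),Taxon 7) (rooted by Outgroup) and count the minimum state changes it requires (Fitch parsimony):
petiole constricted: 3; caudal autotomy: 1; reduced hind limbs: 2; sclerotic ring: 2; ocelli absent: 2; spiracle pair III lost: 1.
Total tree length = 11.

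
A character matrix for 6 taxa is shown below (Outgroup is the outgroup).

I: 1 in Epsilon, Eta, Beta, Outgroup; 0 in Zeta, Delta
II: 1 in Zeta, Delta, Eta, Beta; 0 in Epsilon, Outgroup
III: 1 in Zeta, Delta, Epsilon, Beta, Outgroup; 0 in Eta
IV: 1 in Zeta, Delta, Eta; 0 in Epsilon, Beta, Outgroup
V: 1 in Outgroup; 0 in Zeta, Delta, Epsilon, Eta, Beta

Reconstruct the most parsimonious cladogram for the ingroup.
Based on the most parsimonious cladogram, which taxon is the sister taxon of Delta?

Character polarity is set by the outgroup: the derived state is whichever differs from the outgroup's state, so for I, III, V the derived state is '0', and for the remaining characters it is '1'.
Only Delta and Zeta show the derived state '0' for I, supporting them as a clade.
II: derived state '1' in Beta, Delta, Eta, and Zeta only — synapomorphy for {Beta, Delta, Eta, Zeta}.
III: derived state '0' in Eta only — an autapomorphy, so it tells us nothing about relationships among taxa.
IV: derived state '1' in Delta, Eta, and Zeta only — synapomorphy for {Delta, Eta, Zeta}.
V (derived state '0') is shared by all ingroup taxa — unites the whole ingroup.
Most parsimonious ingroup topology: (Epsilon,(((Delta,Zeta),Eta),Beta)).
Delta and Zeta form a cherry on this tree, so they are sister taxa.

Zeta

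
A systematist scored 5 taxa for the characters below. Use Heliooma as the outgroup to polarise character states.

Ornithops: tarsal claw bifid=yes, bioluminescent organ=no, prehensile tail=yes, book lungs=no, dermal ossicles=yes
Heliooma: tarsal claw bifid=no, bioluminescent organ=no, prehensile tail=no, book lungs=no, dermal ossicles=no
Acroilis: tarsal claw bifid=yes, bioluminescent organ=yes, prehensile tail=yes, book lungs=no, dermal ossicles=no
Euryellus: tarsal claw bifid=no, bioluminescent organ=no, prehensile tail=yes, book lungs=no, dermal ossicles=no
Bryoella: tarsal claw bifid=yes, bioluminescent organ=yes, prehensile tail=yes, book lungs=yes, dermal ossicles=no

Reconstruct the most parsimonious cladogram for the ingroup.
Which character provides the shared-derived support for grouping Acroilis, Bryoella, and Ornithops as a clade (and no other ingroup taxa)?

The outgroup has state 'no' for every character, so 'yes' is the derived state throughout.
Only Acroilis, Bryoella, and Ornithops show the derived state 'yes' for tarsal claw bifid, supporting them as a clade.
bioluminescent organ: derived state 'yes' in Acroilis and Bryoella only — synapomorphy for {Acroilis, Bryoella}.
All ingroup taxa share the derived state 'yes' for prehensile tail; it defines the ingroup but does not resolve relationships within it.
book lungs (derived state 'yes') is unique to Bryoella (autapomorphy; uninformative for grouping).
dermal ossicles (derived state 'yes') is unique to Ornithops (autapomorphy; uninformative for grouping).
Most parsimonious ingroup topology: (Euryellus,((Bryoella,Acroilis),Ornithops)).
The clade {Acroilis, Bryoella, Ornithops} is supported by tarsal claw bifid: its derived state 'yes' occurs in exactly those taxa and in no other taxon (including the outgroup).

tarsal claw bifid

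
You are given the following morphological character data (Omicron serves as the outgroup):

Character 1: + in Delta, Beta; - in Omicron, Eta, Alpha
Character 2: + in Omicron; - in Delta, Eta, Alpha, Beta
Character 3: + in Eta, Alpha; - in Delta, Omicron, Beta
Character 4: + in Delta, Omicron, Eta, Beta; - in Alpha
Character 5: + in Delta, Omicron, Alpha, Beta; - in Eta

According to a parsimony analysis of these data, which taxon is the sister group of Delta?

Beta

Character polarity is set by the outgroup: the derived state is whichever differs from the outgroup's state, so for Character 2, Character 4, Character 5 the derived state is '-', and for the remaining characters it is '+'.
Only Beta and Delta show the derived state '+' for Character 1, supporting them as a clade.
All ingroup taxa share the derived state '-' for Character 2; it defines the ingroup but does not resolve relationships within it.
Character 3: derived state '+' in Alpha and Eta only — synapomorphy for {Alpha, Eta}.
Character 4: derived state '-' in Alpha only — an autapomorphy, so it tells us nothing about relationships among taxa.
Character 5 (derived state '-') is unique to Eta (autapomorphy; uninformative for grouping).
Most parsimonious ingroup topology: ((Eta,Alpha),(Delta,Beta)).
Delta and Beta form a cherry on this tree, so they are sister taxa.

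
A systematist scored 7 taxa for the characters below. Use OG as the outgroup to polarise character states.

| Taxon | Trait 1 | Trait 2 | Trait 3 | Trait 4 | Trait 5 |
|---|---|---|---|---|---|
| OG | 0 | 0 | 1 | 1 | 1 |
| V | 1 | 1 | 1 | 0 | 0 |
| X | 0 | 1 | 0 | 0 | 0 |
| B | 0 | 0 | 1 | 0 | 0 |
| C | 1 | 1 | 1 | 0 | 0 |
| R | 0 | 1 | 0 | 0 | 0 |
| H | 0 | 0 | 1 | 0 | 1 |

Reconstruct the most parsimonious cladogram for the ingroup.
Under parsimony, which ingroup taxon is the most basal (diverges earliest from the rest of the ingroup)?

H

Character polarity is set by the outgroup: the derived state is whichever differs from the outgroup's state, so for Trait 3, Trait 4, Trait 5 the derived state is '0', and for the remaining characters it is '1'.
Trait 1: derived state '1' in C and V only — synapomorphy for {C, V}.
Trait 2 (derived state '1') is shared by C, R, V, and X — a synapomorphy uniting that clade.
Trait 3: derived state '0' in R and X only — synapomorphy for {R, X}.
Trait 4 (derived state '0') is shared by all ingroup taxa — unites the whole ingroup.
Trait 5 (derived state '0') is shared by B, C, R, V, and X — a synapomorphy uniting that clade.
Most parsimonious ingroup topology: ((B,((V,C),(X,R))),H).
H is sister to the clade containing all other ingroup taxa, so it is the earliest-diverging (most basal) ingroup lineage.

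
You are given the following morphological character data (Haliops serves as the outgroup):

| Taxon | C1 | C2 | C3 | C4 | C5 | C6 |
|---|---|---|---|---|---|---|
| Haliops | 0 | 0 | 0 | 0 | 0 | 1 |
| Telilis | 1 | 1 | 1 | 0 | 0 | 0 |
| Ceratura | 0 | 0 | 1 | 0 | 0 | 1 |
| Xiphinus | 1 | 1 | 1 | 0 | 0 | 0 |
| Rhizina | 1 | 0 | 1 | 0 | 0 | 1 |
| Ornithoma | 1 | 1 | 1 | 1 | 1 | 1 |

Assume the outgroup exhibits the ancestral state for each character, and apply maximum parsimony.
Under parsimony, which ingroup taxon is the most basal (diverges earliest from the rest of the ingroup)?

Ceratura

Character polarity is set by the outgroup: the derived state is whichever differs from the outgroup's state, so for C6 the derived state is '0', and for the remaining characters it is '1'.
Only Ornithoma, Rhizina, Telilis, and Xiphinus show the derived state '1' for C1, supporting them as a clade.
Only Ornithoma, Telilis, and Xiphinus show the derived state '1' for C2, supporting them as a clade.
All ingroup taxa share the derived state '1' for C3; it defines the ingroup but does not resolve relationships within it.
C4: derived state '1' in Ornithoma only — an autapomorphy, so it tells us nothing about relationships among taxa.
C5: derived state '1' in Ornithoma only — an autapomorphy, so it tells us nothing about relationships among taxa.
C6: derived state '0' in Telilis and Xiphinus only — synapomorphy for {Telilis, Xiphinus}.
Most parsimonious ingroup topology: ((((Telilis,Xiphinus),Ornithoma),Rhizina),Ceratura).
Ceratura is sister to the clade containing all other ingroup taxa, so it is the earliest-diverging (most basal) ingroup lineage.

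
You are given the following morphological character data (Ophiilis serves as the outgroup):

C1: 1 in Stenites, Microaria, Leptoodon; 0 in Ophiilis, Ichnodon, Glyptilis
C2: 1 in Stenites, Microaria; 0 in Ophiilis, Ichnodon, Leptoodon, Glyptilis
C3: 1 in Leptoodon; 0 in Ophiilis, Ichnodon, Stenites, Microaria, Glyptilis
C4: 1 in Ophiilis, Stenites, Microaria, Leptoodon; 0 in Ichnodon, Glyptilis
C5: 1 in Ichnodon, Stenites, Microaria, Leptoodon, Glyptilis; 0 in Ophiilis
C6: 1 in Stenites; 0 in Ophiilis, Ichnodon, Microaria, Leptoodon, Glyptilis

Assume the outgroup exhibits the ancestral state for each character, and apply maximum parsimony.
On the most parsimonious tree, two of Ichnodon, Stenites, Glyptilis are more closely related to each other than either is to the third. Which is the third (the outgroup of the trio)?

Stenites

Character polarity is set by the outgroup: the derived state is whichever differs from the outgroup's state, so for C4 the derived state is '0', and for the remaining characters it is '1'.
Only Leptoodon, Microaria, and Stenites show the derived state '1' for C1, supporting them as a clade.
C2 (derived state '1') is shared by Microaria and Stenites — a synapomorphy uniting that clade.
C3 (derived state '1') is unique to Leptoodon (autapomorphy; uninformative for grouping).
C4: derived state '0' in Glyptilis and Ichnodon only — synapomorphy for {Glyptilis, Ichnodon}.
C5 (derived state '1') is shared by all ingroup taxa — unites the whole ingroup.
C6 (derived state '1') is unique to Stenites (autapomorphy; uninformative for grouping).
Most parsimonious ingroup topology: ((Ichnodon,Glyptilis),((Stenites,Microaria),Leptoodon)).
Ichnodon and Glyptilis share a more recent common ancestor with each other than either does with Stenites, so Stenites is the least closely related of the three.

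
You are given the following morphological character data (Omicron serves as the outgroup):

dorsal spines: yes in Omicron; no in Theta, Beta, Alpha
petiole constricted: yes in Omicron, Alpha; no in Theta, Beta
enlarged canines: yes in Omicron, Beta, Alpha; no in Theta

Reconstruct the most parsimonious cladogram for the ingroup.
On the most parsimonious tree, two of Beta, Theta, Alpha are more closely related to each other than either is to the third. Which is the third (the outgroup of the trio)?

Alpha

The outgroup has state 'yes' for every character, so 'no' is the derived state throughout.
All ingroup taxa share the derived state 'no' for dorsal spines; it defines the ingroup but does not resolve relationships within it.
petiole constricted: derived state 'no' in Beta and Theta only — synapomorphy for {Beta, Theta}.
enlarged canines: derived state 'no' in Theta only — an autapomorphy, so it tells us nothing about relationships among taxa.
Most parsimonious ingroup topology: ((Theta,Beta),Alpha).
Beta and Theta share a more recent common ancestor with each other than either does with Alpha, so Alpha is the least closely related of the three.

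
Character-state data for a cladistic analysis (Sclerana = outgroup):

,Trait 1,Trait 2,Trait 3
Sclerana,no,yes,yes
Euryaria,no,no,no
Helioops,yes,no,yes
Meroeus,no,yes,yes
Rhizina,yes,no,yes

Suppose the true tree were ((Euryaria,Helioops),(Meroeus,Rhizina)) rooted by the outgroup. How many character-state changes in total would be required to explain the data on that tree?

5

Map each character onto ((Euryaria,Helioops),(Meroeus,Rhizina)) (rooted by Sclerana) and count the minimum state changes it requires (Fitch parsimony):
Trait 1: 2; Trait 2: 2; Trait 3: 1.
Total tree length = 5.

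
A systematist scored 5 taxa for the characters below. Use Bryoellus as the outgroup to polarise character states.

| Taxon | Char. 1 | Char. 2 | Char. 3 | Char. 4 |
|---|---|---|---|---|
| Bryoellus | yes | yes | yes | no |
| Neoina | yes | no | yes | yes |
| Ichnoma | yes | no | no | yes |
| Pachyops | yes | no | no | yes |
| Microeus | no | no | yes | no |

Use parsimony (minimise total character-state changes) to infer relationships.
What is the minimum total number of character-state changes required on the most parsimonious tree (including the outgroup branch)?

4

Character polarity is set by the outgroup: the derived state is whichever differs from the outgroup's state, so for Char. 1, Char. 2, Char. 3 the derived state is 'no', and for the remaining characters it is 'yes'.
Char. 1: derived state 'no' in Microeus only — an autapomorphy, so it tells us nothing about relationships among taxa.
Char. 2 (derived state 'no') is shared by all ingroup taxa — unites the whole ingroup.
Char. 3 (derived state 'no') is shared by Ichnoma and Pachyops — a synapomorphy uniting that clade.
Char. 4 (derived state 'yes') is shared by Ichnoma, Neoina, and Pachyops — a synapomorphy uniting that clade.
Most parsimonious ingroup topology: (((Ichnoma,Pachyops),Neoina),Microeus).
Changes per character on this tree: Char. 1: 1; Char. 2: 1; Char. 3: 1; Char. 4: 1.
Total = 4.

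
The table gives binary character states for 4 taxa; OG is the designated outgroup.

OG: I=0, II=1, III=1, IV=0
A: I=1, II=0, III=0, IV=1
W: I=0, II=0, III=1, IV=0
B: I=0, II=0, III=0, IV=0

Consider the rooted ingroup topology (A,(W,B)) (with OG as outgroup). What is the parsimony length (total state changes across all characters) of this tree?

Map each character onto (A,(W,B)) (rooted by OG) and count the minimum state changes it requires (Fitch parsimony):
I: 1; II: 1; III: 2; IV: 1.
Total tree length = 5.

5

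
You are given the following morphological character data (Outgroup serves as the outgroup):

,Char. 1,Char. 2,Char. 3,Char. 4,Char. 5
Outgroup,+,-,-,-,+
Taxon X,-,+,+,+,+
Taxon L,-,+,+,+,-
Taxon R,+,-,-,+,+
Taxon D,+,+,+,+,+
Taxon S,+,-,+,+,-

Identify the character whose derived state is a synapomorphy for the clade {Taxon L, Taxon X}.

Character polarity is set by the outgroup: the derived state is whichever differs from the outgroup's state, so for Char. 1, Char. 5 the derived state is '-', and for the remaining characters it is '+'.
Only Taxon L and Taxon X show the derived state '-' for Char. 1, supporting them as a clade.
Char. 2 (derived state '+') is shared by Taxon D, Taxon L, and Taxon X — a synapomorphy uniting that clade.
Only Taxon D, Taxon L, Taxon S, and Taxon X show the derived state '+' for Char. 3, supporting them as a clade.
All ingroup taxa share the derived state '+' for Char. 4; it defines the ingroup but does not resolve relationships within it.
Char. 5 groups Taxon L and Taxon S, which is incompatible with the clades supported by the remaining characters; treating it as convergent (homoplasy) costs fewer steps than any alternative tree.
Most parsimonious ingroup topology: ((((Taxon X,Taxon L),Taxon D),Taxon S),Taxon R).
The clade {Taxon L, Taxon X} is supported by Char. 1: its derived state '-' occurs in exactly those taxa and in no other taxon (including the outgroup).

Char. 1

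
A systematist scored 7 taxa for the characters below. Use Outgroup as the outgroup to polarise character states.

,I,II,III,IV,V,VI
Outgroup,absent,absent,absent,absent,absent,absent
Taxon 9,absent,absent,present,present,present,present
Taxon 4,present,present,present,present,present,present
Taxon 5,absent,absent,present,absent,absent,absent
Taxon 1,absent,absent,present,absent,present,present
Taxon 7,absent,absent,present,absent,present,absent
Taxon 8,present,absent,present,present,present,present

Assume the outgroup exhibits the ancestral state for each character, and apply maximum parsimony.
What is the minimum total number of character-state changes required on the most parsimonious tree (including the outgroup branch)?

6

The outgroup has state 'absent' for every character, so 'present' is the derived state throughout.
I: derived state 'present' in Taxon 4 and Taxon 8 only — synapomorphy for {Taxon 4, Taxon 8}.
II (derived state 'present') is unique to Taxon 4 (autapomorphy; uninformative for grouping).
All ingroup taxa share the derived state 'present' for III; it defines the ingroup but does not resolve relationships within it.
IV: derived state 'present' in Taxon 4, Taxon 8, and Taxon 9 only — synapomorphy for {Taxon 4, Taxon 8, Taxon 9}.
V: derived state 'present' in Taxon 1, Taxon 4, Taxon 7, Taxon 8, and Taxon 9 only — synapomorphy for {Taxon 1, Taxon 4, Taxon 7, Taxon 8, Taxon 9}.
VI (derived state 'present') is shared by Taxon 1, Taxon 4, Taxon 8, and Taxon 9 — a synapomorphy uniting that clade.
Most parsimonious ingroup topology: ((((Taxon 9,(Taxon 4,Taxon 8)),Taxon 1),Taxon 7),Taxon 5).
Changes per character on this tree: I: 1; II: 1; III: 1; IV: 1; V: 1; VI: 1.
Total = 6.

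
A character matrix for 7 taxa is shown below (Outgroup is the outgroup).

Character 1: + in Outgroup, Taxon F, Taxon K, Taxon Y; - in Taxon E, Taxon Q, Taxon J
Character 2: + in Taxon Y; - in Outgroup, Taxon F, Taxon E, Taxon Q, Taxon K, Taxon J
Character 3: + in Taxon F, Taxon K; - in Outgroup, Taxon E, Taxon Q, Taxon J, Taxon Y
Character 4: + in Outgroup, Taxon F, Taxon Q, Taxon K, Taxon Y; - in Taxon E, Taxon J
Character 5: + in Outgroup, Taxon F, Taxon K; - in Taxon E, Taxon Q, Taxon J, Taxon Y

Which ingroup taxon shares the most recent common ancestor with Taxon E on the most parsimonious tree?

Character polarity is set by the outgroup: the derived state is whichever differs from the outgroup's state, so for Character 1, Character 4, Character 5 the derived state is '-', and for the remaining characters it is '+'.
Character 1 (derived state '-') is shared by Taxon E, Taxon J, and Taxon Q — a synapomorphy uniting that clade.
Character 2 (derived state '+') is unique to Taxon Y (autapomorphy; uninformative for grouping).
Character 3: derived state '+' in Taxon F and Taxon K only — synapomorphy for {Taxon F, Taxon K}.
Character 4: derived state '-' in Taxon E and Taxon J only — synapomorphy for {Taxon E, Taxon J}.
Character 5: derived state '-' in Taxon E, Taxon J, Taxon Q, and Taxon Y only — synapomorphy for {Taxon E, Taxon J, Taxon Q, Taxon Y}.
Most parsimonious ingroup topology: ((Taxon F,Taxon K),(((Taxon E,Taxon J),Taxon Q),Taxon Y)).
Taxon E and Taxon J form a cherry on this tree, so they are sister taxa.

Taxon J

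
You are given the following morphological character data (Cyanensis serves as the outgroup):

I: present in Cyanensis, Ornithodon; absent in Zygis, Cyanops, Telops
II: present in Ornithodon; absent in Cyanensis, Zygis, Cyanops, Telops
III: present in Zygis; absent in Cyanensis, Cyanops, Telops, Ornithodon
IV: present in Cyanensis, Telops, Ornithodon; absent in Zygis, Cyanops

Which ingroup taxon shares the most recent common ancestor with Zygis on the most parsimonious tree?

Character polarity is set by the outgroup: the derived state is whichever differs from the outgroup's state, so for I, IV the derived state is 'absent', and for the remaining characters it is 'present'.
I: derived state 'absent' in Cyanops, Telops, and Zygis only — synapomorphy for {Cyanops, Telops, Zygis}.
II: derived state 'present' in Ornithodon only — an autapomorphy, so it tells us nothing about relationships among taxa.
III (derived state 'present') is unique to Zygis (autapomorphy; uninformative for grouping).
IV: derived state 'absent' in Cyanops and Zygis only — synapomorphy for {Cyanops, Zygis}.
Most parsimonious ingroup topology: (((Zygis,Cyanops),Telops),Ornithodon).
Zygis and Cyanops form a cherry on this tree, so they are sister taxa.

Cyanops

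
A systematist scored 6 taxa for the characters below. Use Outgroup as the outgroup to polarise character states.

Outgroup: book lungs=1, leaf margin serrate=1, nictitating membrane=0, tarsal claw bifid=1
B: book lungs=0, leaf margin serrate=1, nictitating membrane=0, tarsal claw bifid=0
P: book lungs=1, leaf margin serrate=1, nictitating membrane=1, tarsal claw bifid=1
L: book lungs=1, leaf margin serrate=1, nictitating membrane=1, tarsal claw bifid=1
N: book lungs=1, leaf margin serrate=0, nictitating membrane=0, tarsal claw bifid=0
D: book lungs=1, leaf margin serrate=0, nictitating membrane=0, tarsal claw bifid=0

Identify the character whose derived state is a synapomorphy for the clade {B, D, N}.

Character polarity is set by the outgroup: the derived state is whichever differs from the outgroup's state, so for book lungs, leaf margin serrate, tarsal claw bifid the derived state is '0', and for the remaining characters it is '1'.
book lungs: derived state '0' in B only — an autapomorphy, so it tells us nothing about relationships among taxa.
leaf margin serrate (derived state '0') is shared by D and N — a synapomorphy uniting that clade.
nictitating membrane (derived state '1') is shared by L and P — a synapomorphy uniting that clade.
tarsal claw bifid: derived state '0' in B, D, and N only — synapomorphy for {B, D, N}.
Most parsimonious ingroup topology: ((B,(N,D)),(P,L)).
The clade {B, D, N} is supported by tarsal claw bifid: its derived state '0' occurs in exactly those taxa and in no other taxon (including the outgroup).

tarsal claw bifid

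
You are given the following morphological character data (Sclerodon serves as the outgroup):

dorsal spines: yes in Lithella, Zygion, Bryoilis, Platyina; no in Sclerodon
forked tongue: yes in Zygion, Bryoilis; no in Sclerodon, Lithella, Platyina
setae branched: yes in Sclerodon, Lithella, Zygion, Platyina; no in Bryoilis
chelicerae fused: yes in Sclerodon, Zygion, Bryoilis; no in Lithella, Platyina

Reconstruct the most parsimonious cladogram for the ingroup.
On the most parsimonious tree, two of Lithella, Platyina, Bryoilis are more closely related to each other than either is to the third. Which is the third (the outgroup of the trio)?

Bryoilis

Character polarity is set by the outgroup: the derived state is whichever differs from the outgroup's state, so for setae branched, chelicerae fused the derived state is 'no', and for the remaining characters it is 'yes'.
All ingroup taxa share the derived state 'yes' for dorsal spines; it defines the ingroup but does not resolve relationships within it.
forked tongue (derived state 'yes') is shared by Bryoilis and Zygion — a synapomorphy uniting that clade.
setae branched (derived state 'no') is unique to Bryoilis (autapomorphy; uninformative for grouping).
chelicerae fused (derived state 'no') is shared by Lithella and Platyina — a synapomorphy uniting that clade.
Most parsimonious ingroup topology: ((Platyina,Lithella),(Zygion,Bryoilis)).
Lithella and Platyina share a more recent common ancestor with each other than either does with Bryoilis, so Bryoilis is the least closely related of the three.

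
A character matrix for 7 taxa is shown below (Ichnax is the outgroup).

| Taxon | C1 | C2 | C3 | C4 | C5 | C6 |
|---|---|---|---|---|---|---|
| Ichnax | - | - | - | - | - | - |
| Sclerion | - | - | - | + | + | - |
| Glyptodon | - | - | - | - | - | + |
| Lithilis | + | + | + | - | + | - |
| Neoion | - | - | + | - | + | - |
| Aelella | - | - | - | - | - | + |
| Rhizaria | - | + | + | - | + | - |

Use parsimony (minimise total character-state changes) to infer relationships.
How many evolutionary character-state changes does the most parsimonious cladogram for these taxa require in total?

The outgroup has state '-' for every character, so '+' is the derived state throughout.
C1: derived state '+' in Lithilis only — an autapomorphy, so it tells us nothing about relationships among taxa.
C2: derived state '+' in Lithilis and Rhizaria only — synapomorphy for {Lithilis, Rhizaria}.
C3: derived state '+' in Lithilis, Neoion, and Rhizaria only — synapomorphy for {Lithilis, Neoion, Rhizaria}.
C4: derived state '+' in Sclerion only — an autapomorphy, so it tells us nothing about relationships among taxa.
C5 (derived state '+') is shared by Lithilis, Neoion, Rhizaria, and Sclerion — a synapomorphy uniting that clade.
C6: derived state '+' in Aelella and Glyptodon only — synapomorphy for {Aelella, Glyptodon}.
Most parsimonious ingroup topology: ((Sclerion,((Lithilis,Rhizaria),Neoion)),(Glyptodon,Aelella)).
Changes per character on this tree: C1: 1; C2: 1; C3: 1; C4: 1; C5: 1; C6: 1.
Total = 6.

6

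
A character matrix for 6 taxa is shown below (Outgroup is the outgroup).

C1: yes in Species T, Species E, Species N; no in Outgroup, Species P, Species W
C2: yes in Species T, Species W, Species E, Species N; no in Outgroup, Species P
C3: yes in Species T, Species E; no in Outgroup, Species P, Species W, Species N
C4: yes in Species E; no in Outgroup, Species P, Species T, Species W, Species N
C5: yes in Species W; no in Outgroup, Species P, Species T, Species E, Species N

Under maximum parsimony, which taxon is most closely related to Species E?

The outgroup has state 'no' for every character, so 'yes' is the derived state throughout.
C1 (derived state 'yes') is shared by Species E, Species N, and Species T — a synapomorphy uniting that clade.
Only Species E, Species N, Species T, and Species W show the derived state 'yes' for C2, supporting them as a clade.
Only Species E and Species T show the derived state 'yes' for C3, supporting them as a clade.
C4: derived state 'yes' in Species E only — an autapomorphy, so it tells us nothing about relationships among taxa.
C5 (derived state 'yes') is unique to Species W (autapomorphy; uninformative for grouping).
Most parsimonious ingroup topology: (Species P,(((Species T,Species E),Species N),Species W)).
Species E and Species T form a cherry on this tree, so they are sister taxa.

Species T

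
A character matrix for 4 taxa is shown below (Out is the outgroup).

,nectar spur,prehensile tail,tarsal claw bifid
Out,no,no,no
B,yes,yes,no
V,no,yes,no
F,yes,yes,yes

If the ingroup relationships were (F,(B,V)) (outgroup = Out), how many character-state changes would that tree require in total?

Map each character onto (F,(B,V)) (rooted by Out) and count the minimum state changes it requires (Fitch parsimony):
nectar spur: 2; prehensile tail: 1; tarsal claw bifid: 1.
Total tree length = 4.

4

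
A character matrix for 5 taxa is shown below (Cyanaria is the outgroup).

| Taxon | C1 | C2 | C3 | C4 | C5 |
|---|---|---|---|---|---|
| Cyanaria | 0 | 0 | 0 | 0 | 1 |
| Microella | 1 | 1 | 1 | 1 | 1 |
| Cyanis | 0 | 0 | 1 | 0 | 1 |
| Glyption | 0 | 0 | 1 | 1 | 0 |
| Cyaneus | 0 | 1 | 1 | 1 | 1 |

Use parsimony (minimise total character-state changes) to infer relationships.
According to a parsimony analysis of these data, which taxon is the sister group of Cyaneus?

Character polarity is set by the outgroup: the derived state is whichever differs from the outgroup's state, so for C5 the derived state is '0', and for the remaining characters it is '1'.
C1: derived state '1' in Microella only — an autapomorphy, so it tells us nothing about relationships among taxa.
C2 (derived state '1') is shared by Cyaneus and Microella — a synapomorphy uniting that clade.
C3 (derived state '1') is shared by all ingroup taxa — unites the whole ingroup.
C4: derived state '1' in Cyaneus, Glyption, and Microella only — synapomorphy for {Cyaneus, Glyption, Microella}.
C5: derived state '0' in Glyption only — an autapomorphy, so it tells us nothing about relationships among taxa.
Most parsimonious ingroup topology: (((Microella,Cyaneus),Glyption),Cyanis).
Cyaneus and Microella form a cherry on this tree, so they are sister taxa.

Microella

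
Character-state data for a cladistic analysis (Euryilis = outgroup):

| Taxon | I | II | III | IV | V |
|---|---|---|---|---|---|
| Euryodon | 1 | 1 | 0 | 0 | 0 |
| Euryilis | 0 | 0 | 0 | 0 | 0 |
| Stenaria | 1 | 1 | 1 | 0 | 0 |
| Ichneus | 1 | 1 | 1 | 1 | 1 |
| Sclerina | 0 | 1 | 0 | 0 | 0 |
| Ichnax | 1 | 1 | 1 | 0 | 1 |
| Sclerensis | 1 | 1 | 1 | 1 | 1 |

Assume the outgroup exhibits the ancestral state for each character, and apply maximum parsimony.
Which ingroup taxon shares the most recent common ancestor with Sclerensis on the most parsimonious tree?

The outgroup has state '0' for every character, so '1' is the derived state throughout.
I: derived state '1' in Euryodon, Ichnax, Ichneus, Sclerensis, and Stenaria only — synapomorphy for {Euryodon, Ichnax, Ichneus, Sclerensis, Stenaria}.
II (derived state '1') is shared by all ingroup taxa — unites the whole ingroup.
III (derived state '1') is shared by Ichnax, Ichneus, Sclerensis, and Stenaria — a synapomorphy uniting that clade.
Only Ichneus and Sclerensis show the derived state '1' for IV, supporting them as a clade.
V: derived state '1' in Ichnax, Ichneus, and Sclerensis only — synapomorphy for {Ichnax, Ichneus, Sclerensis}.
Most parsimonious ingroup topology: ((Euryodon,(Stenaria,((Sclerensis,Ichneus),Ichnax))),Sclerina).
Sclerensis and Ichneus form a cherry on this tree, so they are sister taxa.

Ichneus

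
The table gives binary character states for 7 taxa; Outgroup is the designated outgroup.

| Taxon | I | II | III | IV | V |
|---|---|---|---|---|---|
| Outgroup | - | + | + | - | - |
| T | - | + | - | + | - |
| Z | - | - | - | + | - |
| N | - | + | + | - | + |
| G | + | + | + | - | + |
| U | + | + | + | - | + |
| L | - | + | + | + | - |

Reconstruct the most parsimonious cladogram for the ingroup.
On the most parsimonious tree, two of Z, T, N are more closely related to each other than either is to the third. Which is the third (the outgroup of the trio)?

Character polarity is set by the outgroup: the derived state is whichever differs from the outgroup's state, so for II, III the derived state is '-', and for the remaining characters it is '+'.
I: derived state '+' in G and U only — synapomorphy for {G, U}.
II (derived state '-') is unique to Z (autapomorphy; uninformative for grouping).
III: derived state '-' in T and Z only — synapomorphy for {T, Z}.
IV (derived state '+') is shared by L, T, and Z — a synapomorphy uniting that clade.
V (derived state '+') is shared by G, N, and U — a synapomorphy uniting that clade.
Most parsimonious ingroup topology: (((U,G),N),((Z,T),L)).
T and Z share a more recent common ancestor with each other than either does with N, so N is the least closely related of the three.

N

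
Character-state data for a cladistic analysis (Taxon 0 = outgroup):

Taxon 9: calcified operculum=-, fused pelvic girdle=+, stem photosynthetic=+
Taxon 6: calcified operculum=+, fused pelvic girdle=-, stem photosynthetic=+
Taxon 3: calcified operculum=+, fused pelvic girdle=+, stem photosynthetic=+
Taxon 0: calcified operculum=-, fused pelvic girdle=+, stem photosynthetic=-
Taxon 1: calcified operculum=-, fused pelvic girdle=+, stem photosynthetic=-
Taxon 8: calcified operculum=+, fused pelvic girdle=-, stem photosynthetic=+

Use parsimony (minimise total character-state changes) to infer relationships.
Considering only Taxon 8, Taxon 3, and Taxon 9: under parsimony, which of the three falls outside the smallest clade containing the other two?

Character polarity is set by the outgroup: the derived state is whichever differs from the outgroup's state, so for fused pelvic girdle the derived state is '-', and for the remaining characters it is '+'.
calcified operculum (derived state '+') is shared by Taxon 3, Taxon 6, and Taxon 8 — a synapomorphy uniting that clade.
Only Taxon 6 and Taxon 8 show the derived state '-' for fused pelvic girdle, supporting them as a clade.
Only Taxon 3, Taxon 6, Taxon 8, and Taxon 9 show the derived state '+' for stem photosynthetic, supporting them as a clade.
Most parsimonious ingroup topology: ((((Taxon 6,Taxon 8),Taxon 3),Taxon 9),Taxon 1).
Taxon 8 and Taxon 3 share a more recent common ancestor with each other than either does with Taxon 9, so Taxon 9 is the least closely related of the three.

Taxon 9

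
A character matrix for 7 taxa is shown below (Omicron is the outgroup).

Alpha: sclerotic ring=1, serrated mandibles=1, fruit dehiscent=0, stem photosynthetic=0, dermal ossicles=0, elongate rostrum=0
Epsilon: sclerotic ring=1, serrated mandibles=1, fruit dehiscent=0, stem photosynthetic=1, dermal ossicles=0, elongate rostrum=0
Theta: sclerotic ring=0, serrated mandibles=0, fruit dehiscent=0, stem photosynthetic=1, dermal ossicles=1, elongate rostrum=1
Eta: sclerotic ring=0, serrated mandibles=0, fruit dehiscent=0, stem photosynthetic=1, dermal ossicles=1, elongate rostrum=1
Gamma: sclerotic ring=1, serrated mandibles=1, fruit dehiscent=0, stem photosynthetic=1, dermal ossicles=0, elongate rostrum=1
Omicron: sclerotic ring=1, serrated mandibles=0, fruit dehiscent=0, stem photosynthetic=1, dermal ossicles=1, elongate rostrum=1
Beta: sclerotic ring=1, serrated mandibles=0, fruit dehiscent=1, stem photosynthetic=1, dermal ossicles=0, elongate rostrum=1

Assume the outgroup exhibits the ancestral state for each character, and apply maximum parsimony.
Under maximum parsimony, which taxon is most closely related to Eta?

Theta

Character polarity is set by the outgroup: the derived state is whichever differs from the outgroup's state, so for sclerotic ring, stem photosynthetic, dermal ossicles, elongate rostrum the derived state is '0', and for the remaining characters it is '1'.
Only Eta and Theta show the derived state '0' for sclerotic ring, supporting them as a clade.
serrated mandibles (derived state '1') is shared by Alpha, Epsilon, and Gamma — a synapomorphy uniting that clade.
fruit dehiscent (derived state '1') is unique to Beta (autapomorphy; uninformative for grouping).
stem photosynthetic (derived state '0') is unique to Alpha (autapomorphy; uninformative for grouping).
dermal ossicles (derived state '0') is shared by Alpha, Beta, Epsilon, and Gamma — a synapomorphy uniting that clade.
elongate rostrum: derived state '0' in Alpha and Epsilon only — synapomorphy for {Alpha, Epsilon}.
Most parsimonious ingroup topology: ((Beta,((Epsilon,Alpha),Gamma)),(Theta,Eta)).
Eta and Theta form a cherry on this tree, so they are sister taxa.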